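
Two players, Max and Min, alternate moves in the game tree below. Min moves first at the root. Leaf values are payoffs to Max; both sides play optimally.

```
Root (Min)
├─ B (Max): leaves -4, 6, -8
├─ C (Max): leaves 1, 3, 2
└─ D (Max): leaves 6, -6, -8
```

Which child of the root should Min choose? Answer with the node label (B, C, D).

C

B (Max): max(-4, 6, -8) = 6
C (Max): max(1, 3, 2) = 3
D (Max): max(6, -6, -8) = 6
Root (Min): min(6, 3, 6) = 3
Min picks the child with the lowest value: C (value 3).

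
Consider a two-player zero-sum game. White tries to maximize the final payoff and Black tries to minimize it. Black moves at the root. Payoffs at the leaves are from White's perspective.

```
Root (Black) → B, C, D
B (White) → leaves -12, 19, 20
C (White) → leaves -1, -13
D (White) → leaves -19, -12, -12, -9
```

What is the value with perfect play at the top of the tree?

-9

B (White): max(-12, 19, 20) = 20
C (White): max(-1, -13) = -1
D (White): max(-19, -12, -12, -9) = -9
Root (Black): min(20, -1, -9) = -9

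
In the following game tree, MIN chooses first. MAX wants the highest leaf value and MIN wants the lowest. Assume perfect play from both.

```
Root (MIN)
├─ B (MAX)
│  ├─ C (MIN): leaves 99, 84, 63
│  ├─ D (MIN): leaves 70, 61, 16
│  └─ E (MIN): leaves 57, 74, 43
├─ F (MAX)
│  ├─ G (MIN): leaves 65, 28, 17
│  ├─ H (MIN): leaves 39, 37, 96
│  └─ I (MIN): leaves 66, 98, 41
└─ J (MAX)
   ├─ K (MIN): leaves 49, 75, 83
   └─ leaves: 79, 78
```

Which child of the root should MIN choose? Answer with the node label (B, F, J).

C (MIN): min(99, 84, 63) = 63
D (MIN): min(70, 61, 16) = 16
E (MIN): min(57, 74, 43) = 43
B (MAX): max(63, 16, 43) = 63
G (MIN): min(65, 28, 17) = 17
H (MIN): min(39, 37, 96) = 37
I (MIN): min(66, 98, 41) = 41
F (MAX): max(17, 37, 41) = 41
K (MIN): min(49, 75, 83) = 49
J (MAX): max(49, 79, 78) = 79
Root (MIN): min(63, 41, 79) = 41
MIN picks the child with the lowest value: F (value 41).

F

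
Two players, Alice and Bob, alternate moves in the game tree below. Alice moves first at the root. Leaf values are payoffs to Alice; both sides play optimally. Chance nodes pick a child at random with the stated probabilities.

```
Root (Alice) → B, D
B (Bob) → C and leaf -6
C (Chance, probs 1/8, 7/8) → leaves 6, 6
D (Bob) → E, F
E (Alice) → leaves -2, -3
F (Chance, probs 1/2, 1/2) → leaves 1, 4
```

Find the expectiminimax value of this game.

C (Chance): 1/8·6 + 7/8·6 = 6
B (Bob): min(6, -6) = -6
E (Alice): max(-2, -3) = -2
F (Chance): 1/2·1 + 1/2·4 = 2.5
D (Bob): min(-2, 2.5) = -2
Root (Alice): max(-6, -2) = -2

-2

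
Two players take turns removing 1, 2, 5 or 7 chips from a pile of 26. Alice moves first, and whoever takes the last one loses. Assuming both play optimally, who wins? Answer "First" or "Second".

First

Compute winning (W) and losing (L) positions by backward induction:
i:   0  1  2  3  4  5  6  7  8  9 10 11 12 13 14 15 16 17 18 19 20 21 22 23 24 25 26
     W  L  W  W  L  W  W  L  W  W  L  W  W  L  W  W  L  W  W  L  W  W  L  W  W  L  W
Position 26 is W, so the first player wins.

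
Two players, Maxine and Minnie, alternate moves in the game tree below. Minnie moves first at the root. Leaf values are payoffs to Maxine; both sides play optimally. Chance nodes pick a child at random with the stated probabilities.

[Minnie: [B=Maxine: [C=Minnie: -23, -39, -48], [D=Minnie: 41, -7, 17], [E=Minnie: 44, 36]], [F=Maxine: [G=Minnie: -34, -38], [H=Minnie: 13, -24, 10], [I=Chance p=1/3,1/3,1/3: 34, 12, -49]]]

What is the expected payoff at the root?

-1

C (Minnie): min(-23, -39, -48) = -48
D (Minnie): min(41, -7, 17) = -7
E (Minnie): min(44, 36) = 36
B (Maxine): max(-48, -7, 36) = 36
G (Minnie): min(-34, -38) = -38
H (Minnie): min(13, -24, 10) = -24
I (Chance): 1/3·34 + 1/3·12 + 1/3·-49 = -1
F (Maxine): max(-38, -24, -1) = -1
Root (Minnie): min(36, -1) = -1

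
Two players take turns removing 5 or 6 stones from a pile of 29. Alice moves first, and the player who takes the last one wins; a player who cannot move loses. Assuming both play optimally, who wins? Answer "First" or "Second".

First

Positions where the player to move wins (W) vs loses (L):
i:   0  1  2  3  4  5  6  7  8  9 10 11 12 13 14 15 16 17 18 19 20 21 22 23 24 25 26 27 28 29
     L  L  L  L  L  W  W  W  W  W  W  L  L  L  L  L  W  W  W  W  W  W  L  L  L  L  L  W  W  W
Position 29 is W, so the first player wins.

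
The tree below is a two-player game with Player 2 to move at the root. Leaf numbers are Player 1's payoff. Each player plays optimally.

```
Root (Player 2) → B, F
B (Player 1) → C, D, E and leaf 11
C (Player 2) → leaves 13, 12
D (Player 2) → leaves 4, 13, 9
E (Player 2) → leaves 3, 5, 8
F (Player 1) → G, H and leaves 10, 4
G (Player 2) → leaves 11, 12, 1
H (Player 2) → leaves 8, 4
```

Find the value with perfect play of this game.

C (Player 2): min(13, 12) = 12
D (Player 2): min(4, 13, 9) = 4
E (Player 2): min(3, 5, 8) = 3
B (Player 1): max(12, 4, 3, 11) = 12
G (Player 2): min(11, 12, 1) = 1
H (Player 2): min(8, 4) = 4
F (Player 1): max(1, 4, 10, 4) = 10
Root (Player 2): min(12, 10) = 10

10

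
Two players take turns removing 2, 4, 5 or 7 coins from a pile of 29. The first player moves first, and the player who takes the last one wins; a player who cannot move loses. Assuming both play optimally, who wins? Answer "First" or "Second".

First

Compute winning (W) and losing (L) positions by backward induction:
i:   0  1  2  3  4  5  6  7  8  9 10 11 12 13 14 15 16 17 18 19 20 21 22 23 24 25 26 27 28 29
     L  L  W  W  W  W  W  W  W  L  L  W  W  W  W  W  W  W  L  L  W  W  W  W  W  W  W  L  L  W
Position 29 is W, so the first player wins.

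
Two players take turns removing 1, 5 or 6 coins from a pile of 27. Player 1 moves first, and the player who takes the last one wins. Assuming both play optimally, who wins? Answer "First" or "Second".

First

Positions where the player to move wins (W) vs loses (L):
i:   0  1  2  3  4  5  6  7  8  9 10 11 12 13 14 15 16 17 18 19 20 21 22 23 24 25 26 27
     L  W  L  W  L  W  W  W  W  W  W  L  W  L  W  L  W  W  W  W  W  W  L  W  L  W  L  W
Position 27 is W, so the first player wins.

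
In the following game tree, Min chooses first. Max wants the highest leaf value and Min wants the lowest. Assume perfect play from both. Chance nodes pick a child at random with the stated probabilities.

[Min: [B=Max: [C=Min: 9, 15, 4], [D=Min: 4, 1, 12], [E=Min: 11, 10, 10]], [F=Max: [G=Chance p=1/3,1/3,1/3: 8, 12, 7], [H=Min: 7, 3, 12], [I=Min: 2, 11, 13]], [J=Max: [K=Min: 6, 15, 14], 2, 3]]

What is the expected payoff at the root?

C (Min): min(9, 15, 4) = 4
D (Min): min(4, 1, 12) = 1
E (Min): min(11, 10, 10) = 10
B (Max): max(4, 1, 10) = 10
G (Chance): 1/3·8 + 1/3·12 + 1/3·7 = 9
H (Min): min(7, 3, 12) = 3
I (Min): min(2, 11, 13) = 2
F (Max): max(9, 3, 2) = 9
K (Min): min(6, 15, 14) = 6
J (Max): max(6, 2, 3) = 6
Root (Min): min(10, 9, 6) = 6

6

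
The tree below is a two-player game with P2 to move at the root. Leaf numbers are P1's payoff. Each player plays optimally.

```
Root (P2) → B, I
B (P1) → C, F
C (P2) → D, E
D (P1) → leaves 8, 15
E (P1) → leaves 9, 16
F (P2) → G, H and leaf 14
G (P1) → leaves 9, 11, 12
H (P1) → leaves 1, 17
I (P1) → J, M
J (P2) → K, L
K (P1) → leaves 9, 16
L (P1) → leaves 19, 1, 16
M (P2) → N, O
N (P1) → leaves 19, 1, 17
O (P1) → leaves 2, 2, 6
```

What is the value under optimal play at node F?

12

G: max(9, 11, 12) = 12
H: max(1, 17) = 17
F: min(12, 17, 14) = 12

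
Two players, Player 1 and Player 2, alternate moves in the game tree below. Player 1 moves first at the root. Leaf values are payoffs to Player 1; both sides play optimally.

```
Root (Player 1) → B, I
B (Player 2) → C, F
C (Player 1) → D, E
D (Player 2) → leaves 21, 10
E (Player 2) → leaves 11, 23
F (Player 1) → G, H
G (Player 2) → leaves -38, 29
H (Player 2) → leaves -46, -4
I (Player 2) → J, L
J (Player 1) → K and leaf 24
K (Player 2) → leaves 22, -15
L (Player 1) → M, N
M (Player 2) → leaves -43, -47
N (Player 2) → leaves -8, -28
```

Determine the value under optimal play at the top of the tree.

D (Player 2): min(21, 10) = 10
E (Player 2): min(11, 23) = 11
C (Player 1): max(10, 11) = 11
G (Player 2): min(-38, 29) = -38
H (Player 2): min(-46, -4) = -46
F (Player 1): max(-38, -46) = -38
B (Player 2): min(11, -38) = -38
K (Player 2): min(22, -15) = -15
J (Player 1): max(-15, 24) = 24
M (Player 2): min(-43, -47) = -47
N (Player 2): min(-8, -28) = -28
L (Player 1): max(-47, -28) = -28
I (Player 2): min(24, -28) = -28
Root (Player 1): max(-38, -28) = -28

-28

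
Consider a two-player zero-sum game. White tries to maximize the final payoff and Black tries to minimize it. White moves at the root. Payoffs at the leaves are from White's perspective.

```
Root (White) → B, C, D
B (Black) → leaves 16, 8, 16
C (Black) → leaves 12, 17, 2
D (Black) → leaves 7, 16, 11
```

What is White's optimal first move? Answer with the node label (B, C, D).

B (Black): min(16, 8, 16) = 8
C (Black): min(12, 17, 2) = 2
D (Black): min(7, 16, 11) = 7
Root (White): max(8, 2, 7) = 8
White picks the child with the highest value: B (value 8).

B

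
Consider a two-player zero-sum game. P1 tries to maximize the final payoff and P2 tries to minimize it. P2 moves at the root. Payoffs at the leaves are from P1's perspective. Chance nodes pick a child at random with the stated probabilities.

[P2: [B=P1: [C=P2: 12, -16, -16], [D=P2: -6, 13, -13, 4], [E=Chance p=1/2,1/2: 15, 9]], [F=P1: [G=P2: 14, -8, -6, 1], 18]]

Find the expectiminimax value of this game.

12

C (P2): min(12, -16, -16) = -16
D (P2): min(-6, 13, -13, 4) = -13
E (Chance): 1/2·15 + 1/2·9 = 12
B (P1): max(-16, -13, 12) = 12
G (P2): min(14, -8, -6, 1) = -8
F (P1): max(-8, 18) = 18
Root (P2): min(12, 18) = 12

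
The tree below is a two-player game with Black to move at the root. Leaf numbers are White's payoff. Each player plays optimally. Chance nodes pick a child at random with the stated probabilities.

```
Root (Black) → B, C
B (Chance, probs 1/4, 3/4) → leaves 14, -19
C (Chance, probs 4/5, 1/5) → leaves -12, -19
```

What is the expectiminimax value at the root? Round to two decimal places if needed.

B (Chance): 1/4·14 + 3/4·-19 = -10.75
C (Chance): 4/5·-12 + 1/5·-19 = -13.4
Root (Black): min(-10.75, -13.4) = -13.4

-13.4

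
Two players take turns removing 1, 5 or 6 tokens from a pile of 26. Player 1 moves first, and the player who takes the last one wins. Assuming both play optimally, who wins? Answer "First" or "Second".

Positions where the player to move wins (W) vs loses (L):
i:   0  1  2  3  4  5  6  7  8  9 10 11 12 13 14 15 16 17 18 19 20 21 22 23 24 25 26
     L  W  L  W  L  W  W  W  W  W  W  L  W  L  W  L  W  W  W  W  W  W  L  W  L  W  L
Position 26 is L, so the second player wins.

Second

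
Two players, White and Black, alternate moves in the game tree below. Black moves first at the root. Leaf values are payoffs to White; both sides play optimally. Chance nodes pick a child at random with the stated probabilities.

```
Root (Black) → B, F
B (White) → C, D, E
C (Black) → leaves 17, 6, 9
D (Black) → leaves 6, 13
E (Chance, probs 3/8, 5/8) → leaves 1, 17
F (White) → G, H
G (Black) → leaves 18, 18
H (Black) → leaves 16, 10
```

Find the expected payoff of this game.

11

C (Black): min(17, 6, 9) = 6
D (Black): min(6, 13) = 6
E (Chance): 3/8·1 + 5/8·17 = 11
B (White): max(6, 6, 11) = 11
G (Black): min(18, 18) = 18
H (Black): min(16, 10) = 10
F (White): max(18, 10) = 18
Root (Black): min(11, 18) = 11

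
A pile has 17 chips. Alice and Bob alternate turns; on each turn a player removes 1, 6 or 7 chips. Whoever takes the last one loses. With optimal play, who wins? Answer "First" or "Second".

Second

W/L table (W = player to move can force a win):
i:   0  1  2  3  4  5  6  7  8  9 10 11 12 13 14 15 16 17
     W  L  W  L  W  L  W  W  W  W  W  W  W  L  W  L  W  L
Position 17 is L, so the second player wins.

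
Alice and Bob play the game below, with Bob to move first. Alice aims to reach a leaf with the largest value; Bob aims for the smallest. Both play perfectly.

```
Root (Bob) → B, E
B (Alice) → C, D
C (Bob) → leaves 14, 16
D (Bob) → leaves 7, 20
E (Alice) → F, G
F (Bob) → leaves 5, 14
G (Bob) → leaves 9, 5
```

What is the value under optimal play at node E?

5

F: min(5, 14) = 5
G: min(9, 5) = 5
E: max(5, 5) = 5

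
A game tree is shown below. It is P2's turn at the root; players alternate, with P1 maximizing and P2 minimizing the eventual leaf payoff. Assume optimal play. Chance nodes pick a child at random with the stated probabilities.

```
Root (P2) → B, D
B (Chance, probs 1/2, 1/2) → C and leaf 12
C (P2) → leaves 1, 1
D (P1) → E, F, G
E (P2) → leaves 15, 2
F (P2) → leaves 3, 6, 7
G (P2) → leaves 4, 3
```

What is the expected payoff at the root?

3

C (P2): min(1, 1) = 1
B (Chance): 1/2·1 + 1/2·12 = 6.5
E (P2): min(15, 2) = 2
F (P2): min(3, 6, 7) = 3
G (P2): min(4, 3) = 3
D (P1): max(2, 3, 3) = 3
Root (P2): min(6.5, 3) = 3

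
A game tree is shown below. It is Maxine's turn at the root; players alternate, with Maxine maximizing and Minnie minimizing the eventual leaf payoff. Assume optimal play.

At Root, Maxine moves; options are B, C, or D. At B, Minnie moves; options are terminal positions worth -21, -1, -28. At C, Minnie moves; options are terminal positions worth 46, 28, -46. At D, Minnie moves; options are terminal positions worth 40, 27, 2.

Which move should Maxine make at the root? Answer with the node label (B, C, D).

D

B (Minnie): min(-21, -1, -28) = -28
C (Minnie): min(46, 28, -46) = -46
D (Minnie): min(40, 27, 2) = 2
Root (Maxine): max(-28, -46, 2) = 2
Maxine picks the child with the highest value: D (value 2).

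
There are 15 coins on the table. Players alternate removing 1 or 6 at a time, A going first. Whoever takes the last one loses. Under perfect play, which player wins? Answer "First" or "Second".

Second

Mark each pile size as W (mover wins) or L (mover loses):
i:   0  1  2  3  4  5  6  7  8  9 10 11 12 13 14 15
     W  L  W  L  W  L  W  W  L  W  L  W  L  W  W  L
Position 15 is L, so the second player wins.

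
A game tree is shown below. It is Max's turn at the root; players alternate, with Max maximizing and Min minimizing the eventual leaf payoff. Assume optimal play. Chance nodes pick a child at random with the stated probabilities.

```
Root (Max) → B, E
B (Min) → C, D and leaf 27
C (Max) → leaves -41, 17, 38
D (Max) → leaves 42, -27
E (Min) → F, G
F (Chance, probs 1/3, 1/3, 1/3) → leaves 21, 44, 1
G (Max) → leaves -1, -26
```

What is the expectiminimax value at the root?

27

C (Max): max(-41, 17, 38) = 38
D (Max): max(42, -27) = 42
B (Min): min(38, 42, 27) = 27
F (Chance): 1/3·21 + 1/3·44 + 1/3·1 = 22
G (Max): max(-1, -26) = -1
E (Min): min(22, -1) = -1
Root (Max): max(27, -1) = 27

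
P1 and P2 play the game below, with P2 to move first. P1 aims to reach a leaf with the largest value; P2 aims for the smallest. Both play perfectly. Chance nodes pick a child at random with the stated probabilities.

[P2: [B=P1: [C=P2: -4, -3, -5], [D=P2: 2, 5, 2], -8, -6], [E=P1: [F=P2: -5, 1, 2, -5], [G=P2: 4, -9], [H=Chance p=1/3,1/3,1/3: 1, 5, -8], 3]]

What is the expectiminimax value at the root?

2

C (P2): min(-4, -3, -5) = -5
D (P2): min(2, 5, 2) = 2
B (P1): max(-5, 2, -8, -6) = 2
F (P2): min(-5, 1, 2, -5) = -5
G (P2): min(4, -9) = -9
H (Chance): 1/3·1 + 1/3·5 + 1/3·-8 = -0.67
E (P1): max(-5, -9, -0.67, 3) = 3
Root (P2): min(2, 3) = 2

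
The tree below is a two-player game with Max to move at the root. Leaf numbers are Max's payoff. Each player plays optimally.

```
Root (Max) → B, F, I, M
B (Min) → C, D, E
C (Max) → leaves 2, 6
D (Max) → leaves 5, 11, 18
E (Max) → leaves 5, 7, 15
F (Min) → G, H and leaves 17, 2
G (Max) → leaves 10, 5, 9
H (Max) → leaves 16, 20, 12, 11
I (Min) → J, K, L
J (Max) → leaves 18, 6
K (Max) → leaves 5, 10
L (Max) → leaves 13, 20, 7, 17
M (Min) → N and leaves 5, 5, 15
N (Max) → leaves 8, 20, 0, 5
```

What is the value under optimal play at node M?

5

N: max(8, 20, 0, 5) = 20
M: min(20, 5, 5, 15) = 5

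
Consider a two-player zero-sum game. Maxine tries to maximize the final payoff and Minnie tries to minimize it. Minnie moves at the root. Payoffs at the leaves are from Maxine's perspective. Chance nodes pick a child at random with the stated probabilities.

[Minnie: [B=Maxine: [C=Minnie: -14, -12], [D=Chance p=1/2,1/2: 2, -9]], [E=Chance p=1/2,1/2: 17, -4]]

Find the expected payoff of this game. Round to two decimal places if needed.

C (Minnie): min(-14, -12) = -14
D (Chance): 1/2·2 + 1/2·-9 = -3.5
B (Maxine): max(-14, -3.5) = -3.5
E (Chance): 1/2·17 + 1/2·-4 = 6.5
Root (Minnie): min(-3.5, 6.5) = -3.5

-3.5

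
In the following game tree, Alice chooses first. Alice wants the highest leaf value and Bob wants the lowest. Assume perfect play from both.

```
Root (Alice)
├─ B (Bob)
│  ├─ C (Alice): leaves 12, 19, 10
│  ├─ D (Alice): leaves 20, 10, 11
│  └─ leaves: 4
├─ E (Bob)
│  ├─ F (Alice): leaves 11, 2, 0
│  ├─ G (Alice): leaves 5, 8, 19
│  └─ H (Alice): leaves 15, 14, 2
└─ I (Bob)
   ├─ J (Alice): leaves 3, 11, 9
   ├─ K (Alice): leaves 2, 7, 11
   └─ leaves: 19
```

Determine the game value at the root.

11

C (Alice): max(12, 19, 10) = 19
D (Alice): max(20, 10, 11) = 20
B (Bob): min(19, 20, 4) = 4
F (Alice): max(11, 2, 0) = 11
G (Alice): max(5, 8, 19) = 19
H (Alice): max(15, 14, 2) = 15
E (Bob): min(11, 19, 15) = 11
J (Alice): max(3, 11, 9) = 11
K (Alice): max(2, 7, 11) = 11
I (Bob): min(11, 11, 19) = 11
Root (Alice): max(4, 11, 11) = 11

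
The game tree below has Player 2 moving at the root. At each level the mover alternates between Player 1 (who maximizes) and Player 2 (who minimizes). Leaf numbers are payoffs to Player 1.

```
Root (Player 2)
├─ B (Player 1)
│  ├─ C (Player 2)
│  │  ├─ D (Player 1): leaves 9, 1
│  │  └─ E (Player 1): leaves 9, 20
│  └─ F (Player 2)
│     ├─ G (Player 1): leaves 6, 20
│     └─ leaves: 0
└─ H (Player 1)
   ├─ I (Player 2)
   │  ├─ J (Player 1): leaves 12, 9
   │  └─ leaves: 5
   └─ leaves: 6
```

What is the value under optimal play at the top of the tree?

6

D (Player 1): max(9, 1) = 9
E (Player 1): max(9, 20) = 20
C (Player 2): min(9, 20) = 9
G (Player 1): max(6, 20) = 20
F (Player 2): min(20, 0) = 0
B (Player 1): max(9, 0) = 9
J (Player 1): max(12, 9) = 12
I (Player 2): min(12, 5) = 5
H (Player 1): max(5, 6) = 6
Root (Player 2): min(9, 6) = 6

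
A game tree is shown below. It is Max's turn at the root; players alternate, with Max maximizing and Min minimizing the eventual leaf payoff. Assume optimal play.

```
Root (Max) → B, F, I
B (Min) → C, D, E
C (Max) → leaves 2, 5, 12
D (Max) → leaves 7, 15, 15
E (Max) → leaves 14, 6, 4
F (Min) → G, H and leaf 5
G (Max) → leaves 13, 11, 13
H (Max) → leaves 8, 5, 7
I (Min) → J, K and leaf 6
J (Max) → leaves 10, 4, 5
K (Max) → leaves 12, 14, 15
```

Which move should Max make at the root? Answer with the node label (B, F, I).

B

C (Max): max(2, 5, 12) = 12
D (Max): max(7, 15, 15) = 15
E (Max): max(14, 6, 4) = 14
B (Min): min(12, 15, 14) = 12
G (Max): max(13, 11, 13) = 13
H (Max): max(8, 5, 7) = 8
F (Min): min(13, 8, 5) = 5
J (Max): max(10, 4, 5) = 10
K (Max): max(12, 14, 15) = 15
I (Min): min(10, 15, 6) = 6
Root (Max): max(12, 5, 6) = 12
Max picks the child with the highest value: B (value 12).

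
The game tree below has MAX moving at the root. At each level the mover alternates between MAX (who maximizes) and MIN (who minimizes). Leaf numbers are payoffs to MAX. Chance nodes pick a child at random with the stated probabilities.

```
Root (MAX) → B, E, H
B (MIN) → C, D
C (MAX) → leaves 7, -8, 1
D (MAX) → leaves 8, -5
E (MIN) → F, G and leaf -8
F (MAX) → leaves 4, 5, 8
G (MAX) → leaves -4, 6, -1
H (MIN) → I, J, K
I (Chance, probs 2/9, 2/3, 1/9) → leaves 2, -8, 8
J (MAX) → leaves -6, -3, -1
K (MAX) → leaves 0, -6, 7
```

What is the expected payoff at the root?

C (MAX): max(7, -8, 1) = 7
D (MAX): max(8, -5) = 8
B (MIN): min(7, 8) = 7
F (MAX): max(4, 5, 8) = 8
G (MAX): max(-4, 6, -1) = 6
E (MIN): min(8, 6, -8) = -8
I (Chance): 2/9·2 + 2/3·-8 + 1/9·8 = -4
J (MAX): max(-6, -3, -1) = -1
K (MAX): max(0, -6, 7) = 7
H (MIN): min(-4, -1, 7) = -4
Root (MAX): max(7, -8, -4) = 7

7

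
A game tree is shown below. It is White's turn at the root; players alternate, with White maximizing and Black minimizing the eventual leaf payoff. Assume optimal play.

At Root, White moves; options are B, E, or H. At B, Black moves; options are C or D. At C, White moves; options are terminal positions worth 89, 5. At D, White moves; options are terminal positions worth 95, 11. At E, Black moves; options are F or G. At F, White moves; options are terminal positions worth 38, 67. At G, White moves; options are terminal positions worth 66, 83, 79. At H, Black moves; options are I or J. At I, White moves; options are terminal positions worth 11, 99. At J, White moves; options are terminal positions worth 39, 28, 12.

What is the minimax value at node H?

I: max(11, 99) = 99
J: max(39, 28, 12) = 39
H: min(99, 39) = 39

39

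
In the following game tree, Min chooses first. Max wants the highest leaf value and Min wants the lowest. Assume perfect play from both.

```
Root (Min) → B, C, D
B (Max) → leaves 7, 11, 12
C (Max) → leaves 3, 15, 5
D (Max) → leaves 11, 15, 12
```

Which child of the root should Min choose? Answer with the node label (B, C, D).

B (Max): max(7, 11, 12) = 12
C (Max): max(3, 15, 5) = 15
D (Max): max(11, 15, 12) = 15
Root (Min): min(12, 15, 15) = 12
Min picks the child with the lowest value: B (value 12).

B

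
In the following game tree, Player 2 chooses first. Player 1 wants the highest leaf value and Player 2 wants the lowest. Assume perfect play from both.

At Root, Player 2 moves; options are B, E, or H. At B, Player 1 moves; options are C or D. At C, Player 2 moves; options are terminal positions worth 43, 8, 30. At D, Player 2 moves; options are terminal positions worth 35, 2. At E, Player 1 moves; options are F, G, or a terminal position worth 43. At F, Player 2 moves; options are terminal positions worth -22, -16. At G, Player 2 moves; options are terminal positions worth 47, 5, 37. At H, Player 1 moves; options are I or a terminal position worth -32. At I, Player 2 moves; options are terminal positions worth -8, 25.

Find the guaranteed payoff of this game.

-8

C (Player 2): min(43, 8, 30) = 8
D (Player 2): min(35, 2) = 2
B (Player 1): max(8, 2) = 8
F (Player 2): min(-22, -16) = -22
G (Player 2): min(47, 5, 37) = 5
E (Player 1): max(-22, 5, 43) = 43
I (Player 2): min(-8, 25) = -8
H (Player 1): max(-8, -32) = -8
Root (Player 2): min(8, 43, -8) = -8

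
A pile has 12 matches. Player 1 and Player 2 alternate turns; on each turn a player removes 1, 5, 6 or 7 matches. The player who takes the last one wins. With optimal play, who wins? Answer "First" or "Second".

W/L table (W = player to move can force a win):
i:   0  1  2  3  4  5  6  7  8  9 10 11 12
     L  W  L  W  L  W  W  W  W  W  W  W  L
Position 12 is L, so the second player wins.

Second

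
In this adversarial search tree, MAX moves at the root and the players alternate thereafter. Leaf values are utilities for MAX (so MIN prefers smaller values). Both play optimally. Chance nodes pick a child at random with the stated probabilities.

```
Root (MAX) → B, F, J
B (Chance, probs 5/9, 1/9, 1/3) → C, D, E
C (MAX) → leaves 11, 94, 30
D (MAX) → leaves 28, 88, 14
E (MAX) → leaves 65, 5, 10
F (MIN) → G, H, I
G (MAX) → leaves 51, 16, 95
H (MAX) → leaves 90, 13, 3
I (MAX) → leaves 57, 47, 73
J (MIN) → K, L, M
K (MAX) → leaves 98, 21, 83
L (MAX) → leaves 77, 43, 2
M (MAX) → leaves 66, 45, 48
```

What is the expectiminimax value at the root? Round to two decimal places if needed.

C (MAX): max(11, 94, 30) = 94
D (MAX): max(28, 88, 14) = 88
E (MAX): max(65, 5, 10) = 65
B (Chance): 5/9·94 + 1/9·88 + 1/3·65 = 83.67
G (MAX): max(51, 16, 95) = 95
H (MAX): max(90, 13, 3) = 90
I (MAX): max(57, 47, 73) = 73
F (MIN): min(95, 90, 73) = 73
K (MAX): max(98, 21, 83) = 98
L (MAX): max(77, 43, 2) = 77
M (MAX): max(66, 45, 48) = 66
J (MIN): min(98, 77, 66) = 66
Root (MAX): max(83.67, 73, 66) = 83.67

83.67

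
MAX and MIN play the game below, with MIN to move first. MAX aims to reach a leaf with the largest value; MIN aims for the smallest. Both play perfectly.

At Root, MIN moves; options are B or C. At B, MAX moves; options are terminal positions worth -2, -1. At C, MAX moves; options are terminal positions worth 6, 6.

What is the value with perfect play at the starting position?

B (MAX): max(-2, -1) = -1
C (MAX): max(6, 6) = 6
Root (MIN): min(-1, 6) = -1

-1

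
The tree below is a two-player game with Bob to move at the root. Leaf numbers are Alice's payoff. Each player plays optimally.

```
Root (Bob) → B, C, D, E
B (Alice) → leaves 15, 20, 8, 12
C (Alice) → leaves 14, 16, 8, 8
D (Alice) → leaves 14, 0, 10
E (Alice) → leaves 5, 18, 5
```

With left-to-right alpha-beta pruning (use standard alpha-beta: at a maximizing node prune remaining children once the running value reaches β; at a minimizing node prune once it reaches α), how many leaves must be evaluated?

B [α=-∞,β=+∞]: v=20
C [α=-∞,β=20]: v=16
D [α=-∞,β=16]: v=14
E [α=-∞,β=14]: v=18 after child 2 ≥ β → β-cutoff, skip 1
Root [α=-∞,β=+∞]: v=14
Leaves evaluated: 13 of 14.

13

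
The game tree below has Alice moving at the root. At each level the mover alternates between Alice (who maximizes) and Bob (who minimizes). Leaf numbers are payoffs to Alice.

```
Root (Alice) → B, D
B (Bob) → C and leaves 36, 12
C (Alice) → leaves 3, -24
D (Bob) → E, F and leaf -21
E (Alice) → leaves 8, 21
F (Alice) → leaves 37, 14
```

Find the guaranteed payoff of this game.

C (Alice): max(3, -24) = 3
B (Bob): min(3, 36, 12) = 3
E (Alice): max(8, 21) = 21
F (Alice): max(37, 14) = 37
D (Bob): min(21, 37, -21) = -21
Root (Alice): max(3, -21) = 3

3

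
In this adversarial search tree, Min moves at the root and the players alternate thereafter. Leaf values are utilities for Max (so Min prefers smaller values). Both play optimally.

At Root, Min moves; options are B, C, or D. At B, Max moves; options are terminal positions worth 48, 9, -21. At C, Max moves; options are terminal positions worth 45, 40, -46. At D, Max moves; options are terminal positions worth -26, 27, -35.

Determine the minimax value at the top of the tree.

27

B (Max): max(48, 9, -21) = 48
C (Max): max(45, 40, -46) = 45
D (Max): max(-26, 27, -35) = 27
Root (Min): min(48, 45, 27) = 27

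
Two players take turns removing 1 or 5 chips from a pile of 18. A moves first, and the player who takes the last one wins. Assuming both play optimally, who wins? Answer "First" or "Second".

Second

i:   0  1  2  3  4  5  6  7  8  9 10 11 12 13 14 15 16 17 18
     L  W  L  W  L  W  L  W  L  W  L  W  L  W  L  W  L  W  L
Position 18 is L, so the second player wins.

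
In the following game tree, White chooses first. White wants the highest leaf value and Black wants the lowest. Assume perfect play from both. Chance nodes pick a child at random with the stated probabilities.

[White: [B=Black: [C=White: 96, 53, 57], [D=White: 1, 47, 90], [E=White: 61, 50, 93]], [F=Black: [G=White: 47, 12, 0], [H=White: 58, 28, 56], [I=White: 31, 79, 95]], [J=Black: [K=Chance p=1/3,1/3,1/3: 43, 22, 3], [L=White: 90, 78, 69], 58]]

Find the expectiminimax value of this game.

90

C (White): max(96, 53, 57) = 96
D (White): max(1, 47, 90) = 90
E (White): max(61, 50, 93) = 93
B (Black): min(96, 90, 93) = 90
G (White): max(47, 12, 0) = 47
H (White): max(58, 28, 56) = 58
I (White): max(31, 79, 95) = 95
F (Black): min(47, 58, 95) = 47
K (Chance): 1/3·43 + 1/3·22 + 1/3·3 = 22.67
L (White): max(90, 78, 69) = 90
J (Black): min(22.67, 90, 58) = 22.67
Root (White): max(90, 47, 22.67) = 90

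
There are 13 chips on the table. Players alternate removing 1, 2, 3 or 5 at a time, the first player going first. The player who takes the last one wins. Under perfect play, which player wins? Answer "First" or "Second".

Compute winning (W) and losing (L) positions by backward induction:
i:   0  1  2  3  4  5  6  7  8  9 10 11 12 13
     L  W  W  W  L  W  W  W  L  W  W  W  L  W
Position 13 is W, so the first player wins.

First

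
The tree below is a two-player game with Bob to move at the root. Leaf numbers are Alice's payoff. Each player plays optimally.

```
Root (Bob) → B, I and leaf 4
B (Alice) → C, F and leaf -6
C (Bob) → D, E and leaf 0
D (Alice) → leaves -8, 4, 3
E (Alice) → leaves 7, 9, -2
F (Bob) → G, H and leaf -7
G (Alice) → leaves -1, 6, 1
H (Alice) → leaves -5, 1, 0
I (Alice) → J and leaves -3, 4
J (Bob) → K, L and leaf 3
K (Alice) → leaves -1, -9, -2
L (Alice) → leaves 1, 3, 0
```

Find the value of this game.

0

D (Alice): max(-8, 4, 3) = 4
E (Alice): max(7, 9, -2) = 9
C (Bob): min(4, 9, 0) = 0
G (Alice): max(-1, 6, 1) = 6
H (Alice): max(-5, 1, 0) = 1
F (Bob): min(6, 1, -7) = -7
B (Alice): max(0, -7, -6) = 0
K (Alice): max(-1, -9, -2) = -1
L (Alice): max(1, 3, 0) = 3
J (Bob): min(-1, 3, 3) = -1
I (Alice): max(-1, -3, 4) = 4
Root (Bob): min(0, 4, 4) = 0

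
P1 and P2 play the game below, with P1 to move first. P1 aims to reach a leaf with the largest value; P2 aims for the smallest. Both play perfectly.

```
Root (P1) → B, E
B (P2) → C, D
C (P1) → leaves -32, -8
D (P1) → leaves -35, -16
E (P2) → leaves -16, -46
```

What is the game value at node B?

-16

C: max(-32, -8) = -8
D: max(-35, -16) = -16
B: min(-8, -16) = -16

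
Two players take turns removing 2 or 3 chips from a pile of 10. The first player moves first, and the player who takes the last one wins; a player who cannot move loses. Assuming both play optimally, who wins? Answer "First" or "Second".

Second

W/L table (W = player to move can force a win):
i:   0  1  2  3  4  5  6  7  8  9 10
     L  L  W  W  W  L  L  W  W  W  L
Position 10 is L, so the second player wins.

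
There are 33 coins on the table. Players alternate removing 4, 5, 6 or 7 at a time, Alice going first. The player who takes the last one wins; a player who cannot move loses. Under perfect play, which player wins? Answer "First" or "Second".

Second

Positions where the player to move wins (W) vs loses (L):
i:   0  1  2  3  4  5  6  7  8  9 10 11 12 13 14 15 16 17 18 19 20 21 22 23 24 25 26 27 28 29 30 31 32 33
     L  L  L  L  W  W  W  W  W  W  W  L  L  L  L  W  W  W  W  W  W  W  L  L  L  L  W  W  W  W  W  W  W  L
Position 33 is L, so the second player wins.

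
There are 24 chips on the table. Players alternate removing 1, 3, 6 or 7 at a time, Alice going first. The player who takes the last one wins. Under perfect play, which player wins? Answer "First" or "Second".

i:   0  1  2  3  4  5  6  7  8  9 10 11 12 13 14 15 16 17 18 19 20 21 22 23 24
     L  W  L  W  L  W  W  W  W  W  W  W  L  W  L  W  L  W  W  W  W  W  W  W  L
Position 24 is L, so the second player wins.

Second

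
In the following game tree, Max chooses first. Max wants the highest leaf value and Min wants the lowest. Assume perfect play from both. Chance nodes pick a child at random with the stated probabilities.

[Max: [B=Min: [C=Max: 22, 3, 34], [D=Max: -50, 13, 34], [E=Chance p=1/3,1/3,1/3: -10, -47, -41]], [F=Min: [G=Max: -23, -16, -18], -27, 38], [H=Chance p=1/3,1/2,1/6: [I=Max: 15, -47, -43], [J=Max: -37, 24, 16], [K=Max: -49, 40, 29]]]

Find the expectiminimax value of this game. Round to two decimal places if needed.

23.67

C (Max): max(22, 3, 34) = 34
D (Max): max(-50, 13, 34) = 34
E (Chance): 1/3·-10 + 1/3·-47 + 1/3·-41 = -32.67
B (Min): min(34, 34, -32.67) = -32.67
G (Max): max(-23, -16, -18) = -16
F (Min): min(-16, -27, 38) = -27
I (Max): max(15, -47, -43) = 15
J (Max): max(-37, 24, 16) = 24
K (Max): max(-49, 40, 29) = 40
H (Chance): 1/3·15 + 1/2·24 + 1/6·40 = 23.67
Root (Max): max(-32.67, -27, 23.67) = 23.67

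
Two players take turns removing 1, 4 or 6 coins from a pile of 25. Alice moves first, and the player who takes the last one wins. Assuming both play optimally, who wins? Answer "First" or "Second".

Second

W/L table (W = player to move can force a win):
i:   0  1  2  3  4  5  6  7  8  9 10 11 12 13 14 15 16 17 18 19 20 21 22 23 24 25
     L  W  L  W  W  L  W  L  W  W  L  W  L  W  W  L  W  L  W  W  L  W  L  W  W  L
Position 25 is L, so the second player wins.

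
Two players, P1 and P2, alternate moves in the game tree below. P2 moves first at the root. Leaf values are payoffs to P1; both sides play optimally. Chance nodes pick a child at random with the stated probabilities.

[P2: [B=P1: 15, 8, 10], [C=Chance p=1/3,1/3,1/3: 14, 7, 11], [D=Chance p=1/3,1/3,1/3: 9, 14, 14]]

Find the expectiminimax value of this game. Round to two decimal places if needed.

B (P1): max(15, 8, 10) = 15
C (Chance): 1/3·14 + 1/3·7 + 1/3·11 = 10.67
D (Chance): 1/3·9 + 1/3·14 + 1/3·14 = 12.33
Root (P2): min(15, 10.67, 12.33) = 10.67

10.67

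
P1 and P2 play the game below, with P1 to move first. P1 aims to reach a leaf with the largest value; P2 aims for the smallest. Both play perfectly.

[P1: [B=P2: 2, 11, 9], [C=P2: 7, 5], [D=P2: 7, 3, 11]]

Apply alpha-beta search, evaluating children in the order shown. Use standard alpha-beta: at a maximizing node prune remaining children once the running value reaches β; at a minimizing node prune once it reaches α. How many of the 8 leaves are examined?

7

B [α=-∞,β=+∞]: v=2
C [α=2,β=+∞]: v=5
D [α=5,β=+∞]: v=3 after child 2 ≤ α → α-cutoff, skip 1
Root [α=-∞,β=+∞]: v=5
Leaves evaluated: 7 of 8.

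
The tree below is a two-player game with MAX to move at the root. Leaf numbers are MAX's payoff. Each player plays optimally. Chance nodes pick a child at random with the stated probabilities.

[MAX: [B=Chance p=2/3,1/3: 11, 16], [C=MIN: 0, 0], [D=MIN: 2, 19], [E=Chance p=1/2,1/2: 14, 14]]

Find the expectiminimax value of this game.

B (Chance): 2/3·11 + 1/3·16 = 12.67
C (MIN): min(0, 0) = 0
D (MIN): min(2, 19) = 2
E (Chance): 1/2·14 + 1/2·14 = 14
Root (MAX): max(12.67, 0, 2, 14) = 14

14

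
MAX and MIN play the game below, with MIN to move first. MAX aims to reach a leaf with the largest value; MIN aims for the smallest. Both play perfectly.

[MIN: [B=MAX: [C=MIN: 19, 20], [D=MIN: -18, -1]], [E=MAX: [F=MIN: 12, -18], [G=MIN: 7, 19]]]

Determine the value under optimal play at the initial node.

C (MIN): min(19, 20) = 19
D (MIN): min(-18, -1) = -18
B (MAX): max(19, -18) = 19
F (MIN): min(12, -18) = -18
G (MIN): min(7, 19) = 7
E (MAX): max(-18, 7) = 7
Root (MIN): min(19, 7) = 7

7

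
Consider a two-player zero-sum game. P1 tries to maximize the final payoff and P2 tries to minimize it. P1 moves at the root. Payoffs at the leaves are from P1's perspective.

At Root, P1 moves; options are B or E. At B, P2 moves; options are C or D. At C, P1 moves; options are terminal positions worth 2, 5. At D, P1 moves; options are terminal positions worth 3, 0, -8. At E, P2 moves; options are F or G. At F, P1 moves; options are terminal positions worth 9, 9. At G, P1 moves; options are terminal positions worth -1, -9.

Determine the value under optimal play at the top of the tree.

3

C (P1): max(2, 5) = 5
D (P1): max(3, 0, -8) = 3
B (P2): min(5, 3) = 3
F (P1): max(9, 9) = 9
G (P1): max(-1, -9) = -1
E (P2): min(9, -1) = -1
Root (P1): max(3, -1) = 3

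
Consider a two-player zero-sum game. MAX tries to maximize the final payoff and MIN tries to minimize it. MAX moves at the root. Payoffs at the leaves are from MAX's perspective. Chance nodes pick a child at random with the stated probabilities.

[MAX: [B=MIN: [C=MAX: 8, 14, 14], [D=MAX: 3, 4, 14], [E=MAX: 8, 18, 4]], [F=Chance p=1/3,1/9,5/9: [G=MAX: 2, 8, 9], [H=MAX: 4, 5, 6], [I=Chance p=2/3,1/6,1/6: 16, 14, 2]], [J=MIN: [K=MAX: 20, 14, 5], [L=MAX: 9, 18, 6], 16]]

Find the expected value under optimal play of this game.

C (MAX): max(8, 14, 14) = 14
D (MAX): max(3, 4, 14) = 14
E (MAX): max(8, 18, 4) = 18
B (MIN): min(14, 14, 18) = 14
G (MAX): max(2, 8, 9) = 9
H (MAX): max(4, 5, 6) = 6
I (Chance): 2/3·16 + 1/6·14 + 1/6·2 = 13.33
F (Chance): 1/3·9 + 1/9·6 + 5/9·13.33 = 11.07
K (MAX): max(20, 14, 5) = 20
L (MAX): max(9, 18, 6) = 18
J (MIN): min(20, 18, 16) = 16
Root (MAX): max(14, 11.07, 16) = 16

16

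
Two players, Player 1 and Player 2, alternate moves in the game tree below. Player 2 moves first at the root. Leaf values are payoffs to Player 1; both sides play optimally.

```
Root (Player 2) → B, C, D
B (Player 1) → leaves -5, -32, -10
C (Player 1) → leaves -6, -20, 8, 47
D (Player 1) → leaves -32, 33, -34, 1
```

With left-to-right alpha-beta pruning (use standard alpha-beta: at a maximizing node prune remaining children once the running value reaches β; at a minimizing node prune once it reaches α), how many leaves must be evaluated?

8

B [α=-∞,β=+∞]: v=-5
C [α=-∞,β=-5]: v=8 after child 3 ≥ β → β-cutoff, skip 1
D [α=-∞,β=-5]: v=33 after child 2 ≥ β → β-cutoff, skip 2
Root [α=-∞,β=+∞]: v=-5
Leaves evaluated: 8 of 11.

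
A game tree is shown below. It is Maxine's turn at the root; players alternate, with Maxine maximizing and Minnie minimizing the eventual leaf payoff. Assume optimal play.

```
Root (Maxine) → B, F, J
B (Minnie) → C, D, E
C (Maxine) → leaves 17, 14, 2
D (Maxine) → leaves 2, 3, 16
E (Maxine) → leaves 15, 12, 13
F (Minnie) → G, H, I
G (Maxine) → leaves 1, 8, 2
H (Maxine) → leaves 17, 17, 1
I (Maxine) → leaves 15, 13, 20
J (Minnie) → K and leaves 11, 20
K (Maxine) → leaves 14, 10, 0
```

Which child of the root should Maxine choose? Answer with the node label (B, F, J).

B

C (Maxine): max(17, 14, 2) = 17
D (Maxine): max(2, 3, 16) = 16
E (Maxine): max(15, 12, 13) = 15
B (Minnie): min(17, 16, 15) = 15
G (Maxine): max(1, 8, 2) = 8
H (Maxine): max(17, 17, 1) = 17
I (Maxine): max(15, 13, 20) = 20
F (Minnie): min(8, 17, 20) = 8
K (Maxine): max(14, 10, 0) = 14
J (Minnie): min(14, 11, 20) = 11
Root (Maxine): max(15, 8, 11) = 15
Maxine picks the child with the highest value: B (value 15).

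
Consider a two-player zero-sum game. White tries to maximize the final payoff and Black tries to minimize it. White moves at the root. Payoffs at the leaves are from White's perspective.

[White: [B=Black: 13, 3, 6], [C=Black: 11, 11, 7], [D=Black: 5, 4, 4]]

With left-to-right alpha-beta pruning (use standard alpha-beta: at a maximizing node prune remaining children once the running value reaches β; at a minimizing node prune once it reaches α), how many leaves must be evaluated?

7

B [α=-∞,β=+∞]: v=3
C [α=3,β=+∞]: v=7
D [α=7,β=+∞]: v=5 after child 1 ≤ α → α-cutoff, skip 2
Root [α=-∞,β=+∞]: v=7
Leaves evaluated: 7 of 9.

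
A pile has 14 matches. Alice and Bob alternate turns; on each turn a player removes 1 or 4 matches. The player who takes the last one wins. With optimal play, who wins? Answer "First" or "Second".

First

i:   0  1  2  3  4  5  6  7  8  9 10 11 12 13 14
     L  W  L  W  W  L  W  L  W  W  L  W  L  W  W
Position 14 is W, so the first player wins.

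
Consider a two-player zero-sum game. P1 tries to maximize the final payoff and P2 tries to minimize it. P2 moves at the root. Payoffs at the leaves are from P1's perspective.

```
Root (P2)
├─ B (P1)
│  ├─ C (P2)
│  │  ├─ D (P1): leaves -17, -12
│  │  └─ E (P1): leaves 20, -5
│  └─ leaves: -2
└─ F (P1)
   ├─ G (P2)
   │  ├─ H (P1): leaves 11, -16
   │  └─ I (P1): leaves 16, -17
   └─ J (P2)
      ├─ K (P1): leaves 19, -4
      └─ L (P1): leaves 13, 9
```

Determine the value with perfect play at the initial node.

-2

D (P1): max(-17, -12) = -12
E (P1): max(20, -5) = 20
C (P2): min(-12, 20) = -12
B (P1): max(-12, -2) = -2
H (P1): max(11, -16) = 11
I (P1): max(16, -17) = 16
G (P2): min(11, 16) = 11
K (P1): max(19, -4) = 19
L (P1): max(13, 9) = 13
J (P2): min(19, 13) = 13
F (P1): max(11, 13) = 13
Root (P2): min(-2, 13) = -2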